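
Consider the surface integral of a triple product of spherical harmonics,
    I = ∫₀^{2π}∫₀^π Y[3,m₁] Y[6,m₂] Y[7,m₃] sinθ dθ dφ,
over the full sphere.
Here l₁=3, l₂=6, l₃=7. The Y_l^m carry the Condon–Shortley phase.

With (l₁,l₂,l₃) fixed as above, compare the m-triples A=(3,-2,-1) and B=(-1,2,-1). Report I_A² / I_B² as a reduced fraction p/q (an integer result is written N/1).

2940/529

Shared (l₁,l₂,l₃)=(3,6,7): N and (l;000)² cancel in I_A²/I_B².
A: Δ = 2!·4!·10!/17! = 1/2042040; Racah Σ t=0..0: t=0:+1/829440 = 1/829440; ⇒ 3j(3 6 7; 3 -2 -1)² = 35/2431, sgn +1
B: Δ = 2!·4!·10!/17! = 1/2042040; Racah Σ t=0..2: t=0:+1/3870720 t=1:−1/181440 t=2:+1/138240 = 23/11612160; ⇒ 3j(3 6 7; -1 2 -1)² = 529/204204, sgn +1
I_A²/I_B² = (35/2431)/(529/204204) = 2940/529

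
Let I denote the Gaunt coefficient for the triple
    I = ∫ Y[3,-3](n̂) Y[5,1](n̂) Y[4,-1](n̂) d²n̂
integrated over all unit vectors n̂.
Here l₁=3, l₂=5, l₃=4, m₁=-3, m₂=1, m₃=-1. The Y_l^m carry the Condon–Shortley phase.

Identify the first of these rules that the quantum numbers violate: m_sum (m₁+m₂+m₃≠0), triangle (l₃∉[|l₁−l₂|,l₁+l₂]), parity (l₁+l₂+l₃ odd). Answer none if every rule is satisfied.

m_sum

m₁+m₂+m₃ = -3 + 1 − 1 = -3  ✗
triangle: |3−5|=2 ≤ l₃=4 ≤ 3+5=8
parity: l₁+l₂+l₃ = 12 is even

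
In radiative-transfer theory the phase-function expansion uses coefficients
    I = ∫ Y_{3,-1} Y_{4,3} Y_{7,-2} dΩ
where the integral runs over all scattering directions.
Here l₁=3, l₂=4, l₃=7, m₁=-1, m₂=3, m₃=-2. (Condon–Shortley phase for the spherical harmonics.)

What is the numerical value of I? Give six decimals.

0.090400

Rules hold: Σm=0, L=14 even, 1≤7≤7.
N = 7·9·15 = 945
Δ = 0!·6!·8!/15! = 1/45045
Racah Σ t=0..0: t=0:+1/20736 = 1/20736
⇒ 3j(3 4 7; 0 0 0)² = 35/1287, sgn -1
Racah Σ t=0..0: t=0:+1/241920 = 1/241920
⇒ 3j(3 4 7; -1 3 -2)² = 4/1001, sgn -1
4πI² = N·(3j₀)²·(3jₘ)² = 2100/20449
I = +1·√(0.102695/4π) = 0.09040005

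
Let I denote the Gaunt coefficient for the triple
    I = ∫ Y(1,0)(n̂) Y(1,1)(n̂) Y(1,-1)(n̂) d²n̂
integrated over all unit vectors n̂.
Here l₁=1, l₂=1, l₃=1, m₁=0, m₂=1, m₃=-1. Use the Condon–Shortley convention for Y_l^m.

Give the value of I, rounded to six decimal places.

0.000000

l₁+l₂+l₃=3 is odd: 3j(l;000)=0 ⇒ I=0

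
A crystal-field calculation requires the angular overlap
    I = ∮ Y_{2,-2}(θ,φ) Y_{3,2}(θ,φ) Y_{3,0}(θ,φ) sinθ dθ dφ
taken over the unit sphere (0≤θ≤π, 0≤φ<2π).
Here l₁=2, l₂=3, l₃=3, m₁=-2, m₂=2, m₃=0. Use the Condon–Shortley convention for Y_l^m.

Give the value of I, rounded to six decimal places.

Checks pass: Σm=0; 8 even; l₃=3∈[1,5].
(2·2+1)(2·3+1)(2·3+1) = 245
Δ: 2! 2! 4! / 9! → 1/3780
sum: t=0:+1/24 t=1:−1/4 t=2:+1/24 = -1/6
3j²(2 3 3; 0 0 0) = Δ·Π!·Σ² = 4/105  (sign +1)
sum: t=2:+1/24 = 1/24
3j²(2 3 3; -2 2 0) = Δ·Π!·Σ² = 1/21  (sign -1)
combine: 4πI² = 245·4/105·1/21 = 4/9
take √, sign -1: I = -0.18806319

-0.188063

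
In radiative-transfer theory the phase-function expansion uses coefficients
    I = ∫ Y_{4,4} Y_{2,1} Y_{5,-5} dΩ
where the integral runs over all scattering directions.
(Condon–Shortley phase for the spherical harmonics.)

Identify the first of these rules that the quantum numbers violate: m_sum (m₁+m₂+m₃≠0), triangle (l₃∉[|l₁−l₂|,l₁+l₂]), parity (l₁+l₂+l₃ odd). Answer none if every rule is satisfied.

parity

azimuthal sum: 4 + 1 − 5 = 0  ✓
2 ≤ 5 ≤ 6 (triangle on l)  ✓
L = 4 + 2 + 5 = 11 (odd)  ✗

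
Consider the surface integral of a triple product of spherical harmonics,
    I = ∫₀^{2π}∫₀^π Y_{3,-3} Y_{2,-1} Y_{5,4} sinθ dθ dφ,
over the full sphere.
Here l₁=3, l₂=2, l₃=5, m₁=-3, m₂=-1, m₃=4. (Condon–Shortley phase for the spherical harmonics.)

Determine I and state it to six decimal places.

0.219610

m-sum 0 ✓  L=10 even ✓  1≤5≤5 ✓
Π(2lᵢ+1) = 7×5×11 = 385
triangle coeff Δ(3,2,5) = 1/2310
Σ_t [0,0]: t=0:+1/144 = 1/144
(3j)²=10/231 [(3 2 5; 0 0 0)], sign=-1
Σ_t [0,0]: t=0:+1/4320 = 1/4320
(3j)²=2/55 [(3 2 5; -3 -1 4)], sign=-1
⇒ 4πI² = 20/33
I = (+1)√(20/33/(4π)) = 0.21961050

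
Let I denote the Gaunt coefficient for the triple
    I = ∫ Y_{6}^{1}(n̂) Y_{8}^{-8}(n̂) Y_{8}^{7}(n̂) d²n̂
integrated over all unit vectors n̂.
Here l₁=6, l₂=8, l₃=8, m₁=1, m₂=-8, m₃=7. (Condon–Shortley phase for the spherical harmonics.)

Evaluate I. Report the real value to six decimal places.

0.150838

m-sum 0 ✓  L=22 even ✓  2≤8≤14 ✓
Π(2lᵢ+1) = 13×17×17 = 3757
triangle coeff Δ(6,8,8) = 1/13742520792
Σ_t [0,6]: t=0:+1/41803776000 t=1:−1/435456000 t=2:+1/39813120 t=3:−1/18662400 t=4:+1/39813120 t=5:−1/435456000 t=6:+1/41803776000 = -11/1393459200
(3j)²=600/96577 [(6 8 8; 0 0 0)], sign=-1
Σ_t [0,0]: t=0:+1/313528320000 = 1/313528320000
(3j)²=91/7429 [(6 8 8; 1 -8 7)], sign=-1
⇒ 4πI² = 54600/190969
I = (+1)√(54600/190969/(4π)) = 0.15083772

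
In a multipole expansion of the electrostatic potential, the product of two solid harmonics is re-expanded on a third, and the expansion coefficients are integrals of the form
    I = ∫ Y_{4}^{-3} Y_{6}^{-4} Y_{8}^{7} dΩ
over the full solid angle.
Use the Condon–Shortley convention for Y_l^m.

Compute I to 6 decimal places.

m-sum 0 ✓  L=18 even ✓  2≤8≤10 ✓
Π(2lᵢ+1) = 9×13×17 = 1989
triangle coeff Δ(4,6,8) = 1/23279256
Σ_t [0,2]: t=0:+1/1658880 t=1:−1/518400 t=2:+1/1658880 = -1/1382400
(3j)²=504/46189 [(4 6 8; 0 0 0)], sign=-1
Σ_t [1,2]: t=1:−1/261273600 t=2:+1/870912000 = -1/373248000
(3j)²=343/23256 [(4 6 8; -3 -4 7)], sign=+1
⇒ 4πI² = 21609/67507
I = (-1)√(21609/67507/(4π)) = -0.15960188

-0.159602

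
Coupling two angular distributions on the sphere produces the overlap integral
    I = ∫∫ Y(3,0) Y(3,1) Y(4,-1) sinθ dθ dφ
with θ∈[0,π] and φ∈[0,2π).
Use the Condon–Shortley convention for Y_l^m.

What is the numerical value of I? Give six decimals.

Rules hold: Σm=0, L=10 even, 0≤4≤6.
N = 7·7·9 = 441
Δ = 2!·4!·4!/11! = 1/34650
Racah Σ t=0..2: t=0:+1/72 t=1:−1/16 t=2:+1/72 = -5/144
⇒ 3j(3 3 4; 0 0 0)² = 2/77, sgn -1
Racah Σ t=0..2: t=0:+1/288 t=1:−1/24 t=2:+1/48 = -5/288
⇒ 3j(3 3 4; 0 1 -1)² = 5/462, sgn +1
4πI² = N·(3j₀)²·(3jₘ)² = 15/121
I = -1·√(0.123967/4π) = -0.09932258

-0.099323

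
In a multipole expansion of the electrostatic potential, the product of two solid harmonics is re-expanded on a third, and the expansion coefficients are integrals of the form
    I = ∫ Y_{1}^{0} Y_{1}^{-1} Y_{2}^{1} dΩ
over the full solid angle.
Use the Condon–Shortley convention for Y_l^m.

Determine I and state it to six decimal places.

m-sum 0 ✓  L=4 even ✓  0≤2≤2 ✓
Π(2lᵢ+1) = 3×3×5 = 45
triangle coeff Δ(1,1,2) = 1/30
Σ_t [0,0]: t=0:+1/1 = 1/1
(3j)²=2/15 [(1 1 2; 0 0 0)], sign=+1
Σ_t [0,0]: t=0:+1/2 = 1/2
(3j)²=1/10 [(1 1 2; 0 -1 1)], sign=-1
⇒ 4πI² = 3/5
I = (-1)√(3/5/(4π)) = -0.21850969

-0.218510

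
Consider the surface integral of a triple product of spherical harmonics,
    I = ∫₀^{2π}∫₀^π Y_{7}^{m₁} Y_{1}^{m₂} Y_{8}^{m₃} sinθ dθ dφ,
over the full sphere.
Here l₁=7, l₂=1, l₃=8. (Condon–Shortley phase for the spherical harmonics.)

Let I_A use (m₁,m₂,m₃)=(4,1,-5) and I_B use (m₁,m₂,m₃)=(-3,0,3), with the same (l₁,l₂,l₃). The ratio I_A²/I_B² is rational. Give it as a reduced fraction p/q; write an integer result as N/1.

78/55

Shared (l₁,l₂,l₃)=(7,1,8): N and (l;000)² cancel in I_A²/I_B².
A: Δ = 0!·14!·2!/17! = 1/2040; Racah Σ t=0..0: t=0:+1/479001600 = 1/479001600; ⇒ 3j(7 1 8; 4 1 -5)² = 13/340, sgn -1
B: Δ = 0!·14!·2!/17! = 1/2040; Racah Σ t=0..0: t=0:+1/87091200 = 1/87091200; ⇒ 3j(7 1 8; -3 0 3)² = 11/408, sgn -1
I_A²/I_B² = (13/340)/(11/408) = 78/55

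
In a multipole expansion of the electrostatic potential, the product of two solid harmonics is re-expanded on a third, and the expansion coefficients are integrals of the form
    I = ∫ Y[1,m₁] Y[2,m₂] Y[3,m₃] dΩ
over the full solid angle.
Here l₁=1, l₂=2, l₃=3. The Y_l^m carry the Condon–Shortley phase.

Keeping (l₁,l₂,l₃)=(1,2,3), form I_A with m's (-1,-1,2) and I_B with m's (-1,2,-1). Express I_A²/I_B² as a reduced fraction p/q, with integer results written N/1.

Shared (l₁,l₂,l₃)=(1,2,3): N and (l;000)² cancel in I_A²/I_B².
A: Δ = 0!·2!·4!/7! = 1/105; Racah Σ t=0..0: t=0:+1/12 = 1/12; ⇒ 3j(1 2 3; -1 -1 2)² = 2/21, sgn -1
B: Δ = 0!·2!·4!/7! = 1/105; Racah Σ t=0..0: t=0:+1/48 = 1/48; ⇒ 3j(1 2 3; -1 2 -1)² = 1/105, sgn +1
I_A²/I_B² = (2/21)/(1/105) = 10/1

10/1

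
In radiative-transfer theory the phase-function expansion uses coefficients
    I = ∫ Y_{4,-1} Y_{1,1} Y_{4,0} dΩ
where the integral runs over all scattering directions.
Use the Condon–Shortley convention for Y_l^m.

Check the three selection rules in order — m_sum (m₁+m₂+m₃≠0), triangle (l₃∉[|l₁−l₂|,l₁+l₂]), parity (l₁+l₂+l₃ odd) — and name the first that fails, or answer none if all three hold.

parity

azimuthal sum: -1 + 1 + 0 = 0  ✓
3 ≤ 4 ≤ 5 (triangle on l)  ✓
L = 4 + 1 + 4 = 9 (odd)  ✗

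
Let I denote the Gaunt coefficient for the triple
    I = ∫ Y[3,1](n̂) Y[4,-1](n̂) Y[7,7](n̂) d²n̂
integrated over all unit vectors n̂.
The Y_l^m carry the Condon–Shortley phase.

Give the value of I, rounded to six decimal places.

0.000000

m-sum = 1 − 1 + 7 = 7 ≠ 0 ⇒ I = 0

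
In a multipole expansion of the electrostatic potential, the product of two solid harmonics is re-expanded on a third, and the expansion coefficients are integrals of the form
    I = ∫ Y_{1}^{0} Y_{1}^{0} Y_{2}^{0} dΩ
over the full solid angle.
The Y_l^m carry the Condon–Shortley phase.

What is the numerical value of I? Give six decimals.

0.252313

m-sum 0 ✓  L=4 even ✓  0≤2≤2 ✓
Π(2lᵢ+1) = 3×3×5 = 45
triangle coeff Δ(1,1,2) = 1/30
Σ_t [0,0]: t=0:+1/1 = 1/1
(3j)²=2/15 [(1 1 2; 0 0 0)], sign=+1
(m-triple is (0,0,0) — same symbol as above.)
⇒ 4πI² = 4/5
I = (+1)√(4/5/(4π)) = 0.25231325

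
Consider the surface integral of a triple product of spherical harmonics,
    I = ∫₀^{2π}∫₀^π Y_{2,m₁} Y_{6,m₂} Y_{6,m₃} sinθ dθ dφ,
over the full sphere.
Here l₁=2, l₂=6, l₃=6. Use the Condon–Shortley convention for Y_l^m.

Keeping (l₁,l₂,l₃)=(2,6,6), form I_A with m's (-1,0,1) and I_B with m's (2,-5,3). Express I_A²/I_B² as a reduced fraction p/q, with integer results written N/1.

7/110

l's match ⇒ only the (l;m) 3-j factors differ between A and B.
A: triangle coeff Δ(2,6,6) = 1/90090; Σ_t [1,2]: t=1:−1/28800 t=2:+1/34560 = -1/172800; (3j)²=1/1430 [(2 6 6; -1 0 1)], sign=+1
B: triangle coeff Δ(2,6,6) = 1/90090; Σ_t [0,0]: t=0:+1/1451520 = 1/1451520; (3j)²=1/91 [(2 6 6; 2 -5 3)], sign=-1
I_A²/I_B² = (1/1430)/(1/91) = 7/110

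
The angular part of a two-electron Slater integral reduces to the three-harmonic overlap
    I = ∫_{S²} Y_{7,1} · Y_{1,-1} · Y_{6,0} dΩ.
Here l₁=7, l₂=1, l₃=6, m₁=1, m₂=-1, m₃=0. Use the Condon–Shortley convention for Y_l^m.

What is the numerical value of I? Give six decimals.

-0.185147

m-sum 0 ✓  L=14 even ✓  6≤6≤8 ✓
Π(2lᵢ+1) = 15×3×13 = 585
triangle coeff Δ(7,1,6) = 1/1365
Σ_t [1,1]: t=1:−1/518400 = -1/518400
(3j)²=7/195 [(7 1 6; 0 0 0)], sign=-1
Σ_t [0,0]: t=0:+1/1036800 = 1/1036800
(3j)²=4/195 [(7 1 6; 1 -1 0)], sign=+1
⇒ 4πI² = 28/65
I = (-1)√(28/65/(4π)) = -0.18514731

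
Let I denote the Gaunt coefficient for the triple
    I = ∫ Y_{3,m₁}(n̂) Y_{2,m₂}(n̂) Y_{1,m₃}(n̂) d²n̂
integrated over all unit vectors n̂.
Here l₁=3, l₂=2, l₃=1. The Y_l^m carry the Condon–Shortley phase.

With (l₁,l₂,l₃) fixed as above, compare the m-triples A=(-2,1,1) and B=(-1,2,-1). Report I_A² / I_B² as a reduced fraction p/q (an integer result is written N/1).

l's match ⇒ only the (l;m) 3-j factors differ between A and B.
A: triangle coeff Δ(3,2,1) = 1/105; Σ_t [3,3]: t=3:−1/12 = -1/12; (3j)²=2/21 [(3 2 1; -2 1 1)], sign=-1
B: triangle coeff Δ(3,2,1) = 1/105; Σ_t [4,4]: t=4:+1/48 = 1/48; (3j)²=1/105 [(3 2 1; -1 2 -1)], sign=+1
I_A²/I_B² = (2/21)/(1/105) = 10/1

10/1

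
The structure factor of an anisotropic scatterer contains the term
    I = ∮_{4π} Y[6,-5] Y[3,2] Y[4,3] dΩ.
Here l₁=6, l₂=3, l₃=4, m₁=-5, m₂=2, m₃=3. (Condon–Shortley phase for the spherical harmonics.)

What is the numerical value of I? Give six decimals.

0.000000

l₁+l₂+l₃=13 is odd: 3j(l;000)=0 ⇒ I=0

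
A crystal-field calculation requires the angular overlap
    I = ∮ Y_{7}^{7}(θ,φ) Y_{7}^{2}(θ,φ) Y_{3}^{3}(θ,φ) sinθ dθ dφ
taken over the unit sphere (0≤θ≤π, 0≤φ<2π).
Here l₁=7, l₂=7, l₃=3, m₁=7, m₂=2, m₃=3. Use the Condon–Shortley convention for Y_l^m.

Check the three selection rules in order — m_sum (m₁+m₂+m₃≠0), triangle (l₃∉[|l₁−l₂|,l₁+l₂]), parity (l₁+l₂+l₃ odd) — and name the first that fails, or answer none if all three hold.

m_sum

azimuthal sum: 7 + 2 + 3 = 12  ✗
0 ≤ 3 ≤ 14 (triangle on l)
L = 7 + 7 + 3 = 17 (odd)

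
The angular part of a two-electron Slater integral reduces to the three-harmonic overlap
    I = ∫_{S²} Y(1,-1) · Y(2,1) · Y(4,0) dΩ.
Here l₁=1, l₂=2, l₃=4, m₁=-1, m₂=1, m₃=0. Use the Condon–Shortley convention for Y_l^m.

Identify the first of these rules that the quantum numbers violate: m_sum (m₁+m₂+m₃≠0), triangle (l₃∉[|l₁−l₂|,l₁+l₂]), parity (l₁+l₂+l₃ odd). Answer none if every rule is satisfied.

Σmᵢ = 0  ✓
l₃∈[|l₁−l₂|,l₁+l₂]=[1,3], have l₃=4  ✗
Σlᵢ = 7 ⇒ odd

triangle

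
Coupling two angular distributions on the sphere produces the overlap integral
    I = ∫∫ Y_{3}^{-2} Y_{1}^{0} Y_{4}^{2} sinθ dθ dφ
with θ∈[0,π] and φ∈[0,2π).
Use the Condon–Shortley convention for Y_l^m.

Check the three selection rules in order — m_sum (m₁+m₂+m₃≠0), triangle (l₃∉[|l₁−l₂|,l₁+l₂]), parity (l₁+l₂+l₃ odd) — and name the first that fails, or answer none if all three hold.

none

Σmᵢ = 0  ✓
l₃∈[|l₁−l₂|,l₁+l₂]=[2,4], have l₃=4  ✓
Σlᵢ = 8 ⇒ even  ✓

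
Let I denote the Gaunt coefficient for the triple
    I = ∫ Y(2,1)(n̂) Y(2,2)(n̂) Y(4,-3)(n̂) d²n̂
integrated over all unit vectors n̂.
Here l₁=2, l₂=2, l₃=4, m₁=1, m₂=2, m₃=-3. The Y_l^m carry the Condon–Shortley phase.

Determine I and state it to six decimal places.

Rules hold: Σm=0, L=8 even, 0≤4≤4.
N = 5·5·9 = 225
Δ = 0!·4!·4!/9! = 1/630
Racah Σ t=0..0: t=0:+1/16 = 1/16
⇒ 3j(2 2 4; 0 0 0)² = 2/35, sgn +1
Racah Σ t=0..0: t=0:+1/144 = 1/144
⇒ 3j(2 2 4; 1 2 -3)² = 1/18, sgn -1
4πI² = N·(3j₀)²·(3jₘ)² = 5/7
I = -1·√(0.714286/4π) = -0.23841361

-0.238414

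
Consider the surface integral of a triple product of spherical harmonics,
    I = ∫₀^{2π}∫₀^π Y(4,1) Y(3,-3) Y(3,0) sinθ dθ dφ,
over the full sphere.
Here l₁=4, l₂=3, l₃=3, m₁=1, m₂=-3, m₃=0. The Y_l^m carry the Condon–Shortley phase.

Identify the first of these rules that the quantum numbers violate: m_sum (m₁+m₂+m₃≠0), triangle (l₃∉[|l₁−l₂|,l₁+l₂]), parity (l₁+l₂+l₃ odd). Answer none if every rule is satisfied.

azimuthal sum: 1 − 3 + 0 = -2  ✗
1 ≤ 3 ≤ 7 (triangle on l)
L = 4 + 3 + 3 = 10 (even)

m_sum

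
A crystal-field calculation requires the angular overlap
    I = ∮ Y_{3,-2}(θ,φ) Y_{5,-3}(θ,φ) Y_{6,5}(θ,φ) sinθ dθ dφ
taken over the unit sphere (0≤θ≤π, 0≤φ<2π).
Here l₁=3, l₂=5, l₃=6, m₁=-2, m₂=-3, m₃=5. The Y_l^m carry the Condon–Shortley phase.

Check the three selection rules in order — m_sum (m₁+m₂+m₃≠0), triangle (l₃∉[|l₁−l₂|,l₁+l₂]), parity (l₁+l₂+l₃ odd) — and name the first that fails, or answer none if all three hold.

azimuthal sum: -2 − 3 + 5 = 0  ✓
2 ≤ 6 ≤ 8 (triangle on l)  ✓
L = 3 + 5 + 6 = 14 (even)  ✓

none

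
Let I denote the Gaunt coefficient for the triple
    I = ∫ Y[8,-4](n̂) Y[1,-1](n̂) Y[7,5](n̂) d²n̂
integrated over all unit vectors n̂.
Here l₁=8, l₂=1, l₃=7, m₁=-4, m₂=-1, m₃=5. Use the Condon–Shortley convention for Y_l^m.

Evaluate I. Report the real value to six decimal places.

0.074948

Rules hold: Σm=0, L=16 even, 7≤7≤9.
N = 17·3·15 = 765
Δ = 2!·14!·0!/17! = 1/2040
Racah Σ t=1..1: t=1:−1/25401600 = -1/25401600
⇒ 3j(8 1 7; 0 0 0)² = 8/255, sgn +1
Racah Σ t=0..0: t=0:+1/1916006400 = 1/1916006400
⇒ 3j(8 1 7; -4 -1 5)² = 1/340, sgn +1
4πI² = N·(3j₀)²·(3jₘ)² = 6/85
I = +1·√(0.0705882/4π) = 0.07494820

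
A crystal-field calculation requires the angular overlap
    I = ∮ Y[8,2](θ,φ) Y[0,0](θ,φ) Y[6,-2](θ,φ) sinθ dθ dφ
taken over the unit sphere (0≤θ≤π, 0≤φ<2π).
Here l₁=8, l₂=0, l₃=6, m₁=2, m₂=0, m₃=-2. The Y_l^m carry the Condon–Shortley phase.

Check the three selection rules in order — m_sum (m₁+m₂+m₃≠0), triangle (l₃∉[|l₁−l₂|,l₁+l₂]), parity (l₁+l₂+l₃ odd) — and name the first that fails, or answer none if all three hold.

Σmᵢ = 0  ✓
l₃∈[|l₁−l₂|,l₁+l₂]=[8,8], have l₃=6  ✗
Σlᵢ = 14 ⇒ even

triangle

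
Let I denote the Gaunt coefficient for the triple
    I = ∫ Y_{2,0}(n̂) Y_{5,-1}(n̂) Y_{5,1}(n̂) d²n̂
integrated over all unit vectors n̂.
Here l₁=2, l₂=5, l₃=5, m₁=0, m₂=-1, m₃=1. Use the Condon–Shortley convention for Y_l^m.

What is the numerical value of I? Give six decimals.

-0.145565

m-sum 0 ✓  L=12 even ✓  3≤5≤7 ✓
Π(2lᵢ+1) = 5×11×11 = 605
triangle coeff Δ(2,5,5) = 1/38610
Σ_t [0,2]: t=0:+1/2880 t=1:−1/576 t=2:+1/2880 = -1/960
(3j)²=10/429 [(2 5 5; 0 0 0)], sign=+1
Σ_t [0,2]: t=0:+1/2304 t=1:−1/720 t=2:+1/5760 = -1/1280
(3j)²=27/1430 [(2 5 5; 0 -1 1)], sign=-1
⇒ 4πI² = 45/169
I = (-1)√(45/169/(4π)) = -0.14556534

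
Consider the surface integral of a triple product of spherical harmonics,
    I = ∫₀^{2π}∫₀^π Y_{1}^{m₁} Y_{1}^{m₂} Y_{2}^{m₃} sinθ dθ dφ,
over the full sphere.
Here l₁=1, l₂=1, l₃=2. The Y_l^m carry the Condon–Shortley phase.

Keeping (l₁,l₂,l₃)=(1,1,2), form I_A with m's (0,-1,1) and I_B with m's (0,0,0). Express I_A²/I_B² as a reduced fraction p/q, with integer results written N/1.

3/4

Same 1,1,2: normalisation and zero-m 3j drop out of the ratio.
A: Δ: 0! 2! 2! / 5! → 1/30; sum: t=0:+1/2 = 1/2; 3j²(1 1 2; 0 -1 1) = Δ·Π!·Σ² = 1/10  (sign -1)
B: Δ: 0! 2! 2! / 5! → 1/30; sum: t=0:+1/1 = 1/1; 3j²(1 1 2; 0 0 0) = Δ·Π!·Σ² = 2/15  (sign +1)
I_A²/I_B² = (1/10)/(2/15) = 3/4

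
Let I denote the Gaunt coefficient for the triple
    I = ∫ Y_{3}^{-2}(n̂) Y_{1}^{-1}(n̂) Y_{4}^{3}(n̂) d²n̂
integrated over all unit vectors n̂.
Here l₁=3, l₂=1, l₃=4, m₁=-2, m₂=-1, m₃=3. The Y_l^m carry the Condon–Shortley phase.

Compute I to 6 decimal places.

-0.282095

Rules hold: Σm=0, L=8 even, 2≤4≤4.
N = 7·3·9 = 189
Δ = 0!·6!·2!/9! = 1/252
Racah Σ t=0..0: t=0:+1/36 = 1/36
⇒ 3j(3 1 4; 0 0 0)² = 4/63, sgn +1
Racah Σ t=0..0: t=0:+1/240 = 1/240
⇒ 3j(3 1 4; -2 -1 3)² = 1/12, sgn -1
4πI² = N·(3j₀)²·(3jₘ)² = 1/1
I = -1·√(1/4π) = -0.28209479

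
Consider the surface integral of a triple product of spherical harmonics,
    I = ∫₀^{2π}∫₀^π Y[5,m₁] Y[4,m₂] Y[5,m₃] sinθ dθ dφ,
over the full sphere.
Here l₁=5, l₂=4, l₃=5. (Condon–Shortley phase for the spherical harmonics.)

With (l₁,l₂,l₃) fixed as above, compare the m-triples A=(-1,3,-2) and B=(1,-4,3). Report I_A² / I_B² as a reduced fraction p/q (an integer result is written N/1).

1/12

Same 5,4,5: normalisation and zero-m 3j drop out of the ratio.
A: Δ: 4! 6! 4! / 15! → 1/3153150; sum: t=3:−1/5184 t=4:+1/6912 = -1/20736; 3j²(5 4 5; -1 3 -2) = Δ·Π!·Σ² = 5/2574  (sign +1)
B: Δ: 4! 6! 4! / 15! → 1/3153150; sum: t=0:+1/27648 = 1/27648; 3j²(5 4 5; 1 -4 3) = Δ·Π!·Σ² = 10/429  (sign +1)
I_A²/I_B² = (5/2574)/(10/429) = 1/12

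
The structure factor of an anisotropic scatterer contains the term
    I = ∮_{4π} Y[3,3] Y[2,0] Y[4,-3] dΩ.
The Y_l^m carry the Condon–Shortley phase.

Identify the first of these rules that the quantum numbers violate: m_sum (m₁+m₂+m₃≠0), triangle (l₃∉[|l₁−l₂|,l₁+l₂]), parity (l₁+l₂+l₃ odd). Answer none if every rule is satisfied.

Σmᵢ = 0  ✓
l₃∈[|l₁−l₂|,l₁+l₂]=[1,5], have l₃=4  ✓
Σlᵢ = 9 ⇒ odd  ✗

parity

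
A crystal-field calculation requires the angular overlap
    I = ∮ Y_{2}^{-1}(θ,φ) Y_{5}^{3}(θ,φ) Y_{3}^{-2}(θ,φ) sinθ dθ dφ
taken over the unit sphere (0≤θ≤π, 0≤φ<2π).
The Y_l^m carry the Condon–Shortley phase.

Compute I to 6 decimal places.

-0.253584

m-sum 0 ✓  L=10 even ✓  3≤3≤7 ✓
Π(2lᵢ+1) = 5×11×7 = 385
triangle coeff Δ(2,5,3) = 1/2310
Σ_t [2,2]: t=2:+1/144 = 1/144
(3j)²=10/231 [(2 5 3; 0 0 0)], sign=-1
Σ_t [3,3]: t=3:−1/720 = -1/720
(3j)²=8/165 [(2 5 3; -1 3 -2)], sign=+1
⇒ 4πI² = 80/99
I = (-1)√(80/99/(4π)) = -0.25358436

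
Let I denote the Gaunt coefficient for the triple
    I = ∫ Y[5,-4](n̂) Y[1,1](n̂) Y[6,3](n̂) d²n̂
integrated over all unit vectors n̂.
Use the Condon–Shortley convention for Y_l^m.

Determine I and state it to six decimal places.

m-sum 0 ✓  L=12 even ✓  4≤6≤6 ✓
Π(2lᵢ+1) = 11×3×13 = 429
triangle coeff Δ(5,1,6) = 1/858
Σ_t [0,0]: t=0:+1/14400 = 1/14400
(3j)²=6/143 [(5 1 6; 0 0 0)], sign=+1
Σ_t [0,0]: t=0:+1/725760 = 1/725760
(3j)²=1/286 [(5 1 6; -4 1 3)], sign=-1
⇒ 4πI² = 9/143
I = (-1)√(9/143/(4π)) = -0.07076985

-0.070770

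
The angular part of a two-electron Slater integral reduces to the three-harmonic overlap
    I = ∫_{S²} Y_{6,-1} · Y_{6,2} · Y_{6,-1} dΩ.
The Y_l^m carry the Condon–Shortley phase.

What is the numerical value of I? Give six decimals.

Rules hold: Σm=0, L=18 even, 0≤6≤12.
N = 13·13·13 = 2197
Δ = 6!·6!·6!/19! = 1/325909584
Racah Σ t=0..6: t=0:+1/373248000 t=1:−1/1728000 t=2:+1/110592 t=3:−1/46656 t=4:+1/110592 t=5:−1/1728000 t=6:+1/373248000 = -7/1555200
⇒ 3j(6 6 6; 0 0 0)² = 400/46189, sgn -1
Racah Σ t=2..6: t=2:+1/4147200 t=3:−1/207360 t=4:+1/82944 t=5:−1/207360 t=6:+1/4147200 = 1/345600
⇒ 3j(6 6 6; -1 2 -1)² = 420/46189, sgn -1
4πI² = N·(3j₀)²·(3jₘ)² = 2184000/12623809
I = +1·√(0.173006/4π) = 0.11733462

0.117335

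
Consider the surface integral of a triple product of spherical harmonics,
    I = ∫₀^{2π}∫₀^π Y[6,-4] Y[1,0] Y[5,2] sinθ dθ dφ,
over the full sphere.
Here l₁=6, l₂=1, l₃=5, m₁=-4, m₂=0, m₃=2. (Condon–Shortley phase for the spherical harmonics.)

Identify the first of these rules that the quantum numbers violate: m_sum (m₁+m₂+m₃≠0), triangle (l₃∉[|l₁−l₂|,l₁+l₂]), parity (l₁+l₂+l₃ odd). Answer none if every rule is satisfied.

m_sum

azimuthal sum: -4 + 0 + 2 = -2  ✗
5 ≤ 5 ≤ 7 (triangle on l)
L = 6 + 1 + 5 = 12 (even)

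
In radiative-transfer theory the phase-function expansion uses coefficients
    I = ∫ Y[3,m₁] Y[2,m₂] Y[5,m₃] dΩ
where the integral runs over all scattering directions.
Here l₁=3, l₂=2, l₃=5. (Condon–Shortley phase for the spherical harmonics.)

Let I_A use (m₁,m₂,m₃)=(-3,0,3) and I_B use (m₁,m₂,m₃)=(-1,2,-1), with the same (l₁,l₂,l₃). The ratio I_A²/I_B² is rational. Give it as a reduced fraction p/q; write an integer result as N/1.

28/15

Shared (l₁,l₂,l₃)=(3,2,5): N and (l;000)² cancel in I_A²/I_B².
A: Δ = 0!·6!·4!/11! = 1/2310; Racah Σ t=0..0: t=0:+1/2880 = 1/2880; ⇒ 3j(3 2 5; -3 0 3)² = 2/165, sgn +1
B: Δ = 0!·6!·4!/11! = 1/2310; Racah Σ t=0..0: t=0:+1/1152 = 1/1152; ⇒ 3j(3 2 5; -1 2 -1)² = 1/154, sgn +1
I_A²/I_B² = (2/165)/(1/154) = 28/15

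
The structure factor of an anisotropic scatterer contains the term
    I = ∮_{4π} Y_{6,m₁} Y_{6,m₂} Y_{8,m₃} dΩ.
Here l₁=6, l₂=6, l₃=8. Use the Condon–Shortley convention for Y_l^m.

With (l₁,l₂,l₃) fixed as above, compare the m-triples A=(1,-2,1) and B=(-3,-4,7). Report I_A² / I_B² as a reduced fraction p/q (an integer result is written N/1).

1215/572

l's match ⇒ only the (l;m) 3-j factors differ between A and B.
A: triangle coeff Δ(6,6,8) = 1/1309458150; Σ_t [0,4]: t=0:+1/9953280 t=1:−1/2488320 t=2:+1/4147200 t=3:−1/43545600 t=4:+1/4877107200 = -1/12042240; (3j)²=3645/646646 [(6 6 8; 1 -2 1)], sign=+1
B: triangle coeff Δ(6,6,8) = 1/1309458150; Σ_t [1,2]: t=1:−1/1219276800 t=2:+1/812851200 = 1/2438553600; (3j)²=6/2261 [(6 6 8; -3 -4 7)], sign=-1
I_A²/I_B² = (3645/646646)/(6/2261) = 1215/572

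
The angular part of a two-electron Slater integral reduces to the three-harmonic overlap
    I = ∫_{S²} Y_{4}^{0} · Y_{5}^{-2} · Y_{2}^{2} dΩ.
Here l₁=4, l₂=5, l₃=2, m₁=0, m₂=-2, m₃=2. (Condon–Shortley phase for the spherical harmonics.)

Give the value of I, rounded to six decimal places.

0.000000

L=11 odd ⇒ parity kills the (l;000) factor ⇒ I = 0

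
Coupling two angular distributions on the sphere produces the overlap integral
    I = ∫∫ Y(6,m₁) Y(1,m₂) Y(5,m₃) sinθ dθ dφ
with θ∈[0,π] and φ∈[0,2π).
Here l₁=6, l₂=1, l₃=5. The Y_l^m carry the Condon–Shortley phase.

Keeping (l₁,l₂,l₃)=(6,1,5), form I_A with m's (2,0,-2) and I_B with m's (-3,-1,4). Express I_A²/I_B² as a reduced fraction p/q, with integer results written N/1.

32/3

Same 6,1,5: normalisation and zero-m 3j drop out of the ratio.
A: Δ: 2! 10! 0! / 13! → 1/858; sum: t=1:−1/30240 = -1/30240; 3j²(6 1 5; 2 0 -2) = Δ·Π!·Σ² = 16/429  (sign +1)
B: Δ: 2! 10! 0! / 13! → 1/858; sum: t=0:+1/725760 = 1/725760; 3j²(6 1 5; -3 -1 4) = Δ·Π!·Σ² = 1/286  (sign -1)
I_A²/I_B² = (16/429)/(1/286) = 32/3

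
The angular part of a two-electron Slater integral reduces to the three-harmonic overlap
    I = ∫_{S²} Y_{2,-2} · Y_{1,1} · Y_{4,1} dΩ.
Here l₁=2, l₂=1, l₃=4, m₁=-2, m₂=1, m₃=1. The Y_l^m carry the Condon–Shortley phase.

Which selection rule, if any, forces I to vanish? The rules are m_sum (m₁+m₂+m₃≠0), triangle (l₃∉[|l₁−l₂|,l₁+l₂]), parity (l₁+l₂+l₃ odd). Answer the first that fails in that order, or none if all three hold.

triangle

Σmᵢ = 0  ✓
l₃∈[|l₁−l₂|,l₁+l₂]=[1,3], have l₃=4  ✗
Σlᵢ = 7 ⇒ odd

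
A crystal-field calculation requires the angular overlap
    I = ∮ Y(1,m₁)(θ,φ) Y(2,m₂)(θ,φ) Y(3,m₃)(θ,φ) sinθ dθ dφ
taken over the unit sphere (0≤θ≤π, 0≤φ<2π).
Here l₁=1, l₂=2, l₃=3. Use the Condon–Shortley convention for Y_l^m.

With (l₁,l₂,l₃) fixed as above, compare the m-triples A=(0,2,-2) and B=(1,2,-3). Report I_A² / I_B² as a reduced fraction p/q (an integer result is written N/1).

l's match ⇒ only the (l;m) 3-j factors differ between A and B.
A: triangle coeff Δ(1,2,3) = 1/105; Σ_t [0,0]: t=0:+1/24 = 1/24; (3j)²=1/21 [(1 2 3; 0 2 -2)], sign=-1
B: triangle coeff Δ(1,2,3) = 1/105; Σ_t [0,0]: t=0:+1/48 = 1/48; (3j)²=1/7 [(1 2 3; 1 2 -3)], sign=+1
I_A²/I_B² = (1/21)/(1/7) = 1/3

1/3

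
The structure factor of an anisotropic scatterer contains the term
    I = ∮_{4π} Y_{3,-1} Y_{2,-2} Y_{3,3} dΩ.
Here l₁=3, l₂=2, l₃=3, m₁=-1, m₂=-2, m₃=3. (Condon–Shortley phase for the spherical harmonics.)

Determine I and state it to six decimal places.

Checks pass: Σm=0; 8 even; l₃=3∈[1,5].
(2·3+1)(2·2+1)(2·3+1) = 245
Δ: 2! 4! 2! / 9! → 1/3780
sum: t=0:+1/24 t=1:−1/4 t=2:+1/24 = -1/6
3j²(3 2 3; 0 0 0) = Δ·Π!·Σ² = 4/105  (sign +1)
sum: t=0:+1/96 = 1/96
3j²(3 2 3; -1 -2 3) = Δ·Π!·Σ² = 1/42  (sign +1)
combine: 4πI² = 245·4/105·1/42 = 2/9
take √, sign +1: I = 0.13298076

0.132981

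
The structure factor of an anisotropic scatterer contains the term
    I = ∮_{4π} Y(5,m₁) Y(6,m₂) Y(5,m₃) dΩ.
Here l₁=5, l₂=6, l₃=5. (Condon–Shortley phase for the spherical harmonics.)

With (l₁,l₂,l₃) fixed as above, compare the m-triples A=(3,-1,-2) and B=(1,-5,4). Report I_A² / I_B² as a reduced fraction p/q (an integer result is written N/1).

28/2673

Shared (l₁,l₂,l₃)=(5,6,5): N and (l;000)² cancel in I_A²/I_B².
A: Δ = 6!·4!·6!/17! = 1/28588560; Racah Σ t=0..2: t=0:+1/345600 t=1:−1/34560 t=2:+1/41472 = -1/518400; ⇒ 3j(5 6 5; 3 -1 -2)² = 7/36465, sgn +1
B: Δ = 6!·4!·6!/17! = 1/28588560; Racah Σ t=0..1: t=0:+1/2073600 t=1:−1/518400 = -1/691200; ⇒ 3j(5 6 5; 1 -5 4)² = 81/4420, sgn +1
I_A²/I_B² = (7/36465)/(81/4420) = 28/2673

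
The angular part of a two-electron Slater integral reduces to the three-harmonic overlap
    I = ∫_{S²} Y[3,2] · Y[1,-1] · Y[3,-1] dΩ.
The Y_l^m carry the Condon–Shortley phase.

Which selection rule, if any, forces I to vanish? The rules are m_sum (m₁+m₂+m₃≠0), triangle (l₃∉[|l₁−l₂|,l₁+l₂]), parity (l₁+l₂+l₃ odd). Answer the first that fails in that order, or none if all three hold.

parity

Σmᵢ = 0  ✓
l₃∈[|l₁−l₂|,l₁+l₂]=[2,4], have l₃=3  ✓
Σlᵢ = 7 ⇒ odd  ✗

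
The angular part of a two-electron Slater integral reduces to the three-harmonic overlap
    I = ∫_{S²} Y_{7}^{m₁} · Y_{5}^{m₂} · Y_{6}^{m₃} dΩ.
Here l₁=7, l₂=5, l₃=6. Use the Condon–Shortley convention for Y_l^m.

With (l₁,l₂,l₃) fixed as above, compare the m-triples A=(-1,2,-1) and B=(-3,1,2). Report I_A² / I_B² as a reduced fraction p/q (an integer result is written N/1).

168070/128547

Shared (l₁,l₂,l₃)=(7,5,6): N and (l;000)² cancel in I_A²/I_B².
A: Δ = 6!·8!·4!/19! = 1/174594420; Racah Σ t=3..6: t=3:−1/622080 t=4:+1/165888 t=5:−1/345600 t=6:+1/6220800 = 7/4147200; ⇒ 3j(7 5 6; -1 2 -1)² = 2401/277134, sgn -1
B: Δ = 6!·8!·4!/19! = 1/174594420; Racah Σ t=2..6: t=2:+1/46448640 t=3:−1/1088640 t=4:+1/276480 t=5:−1/518400 t=6:+1/9953280 = 23/25804800; ⇒ 3j(7 5 6; -3 1 2)² = 42849/6466460, sgn +1
I_A²/I_B² = (2401/277134)/(42849/6466460) = 168070/128547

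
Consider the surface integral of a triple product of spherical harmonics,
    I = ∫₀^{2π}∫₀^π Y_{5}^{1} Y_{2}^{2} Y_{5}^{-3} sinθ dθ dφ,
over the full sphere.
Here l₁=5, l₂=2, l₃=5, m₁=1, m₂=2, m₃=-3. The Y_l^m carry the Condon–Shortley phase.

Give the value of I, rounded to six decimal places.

Checks pass: Σm=0; 12 even; l₃=5∈[3,7].
(2·5+1)(2·2+1)(2·5+1) = 605
Δ: 2! 8! 2! / 13! → 1/38610
sum: t=0:+1/2880 t=1:−1/576 t=2:+1/2880 = -1/960
3j²(5 2 5; 0 0 0) = Δ·Π!·Σ² = 10/429  (sign +1)
sum: t=2:+1/5760 = 1/5760
3j²(5 2 5; 1 2 -3) = Δ·Π!·Σ² = 56/2145  (sign +1)
combine: 4πI² = 605·10/429·56/2145 = 560/1521
take √, sign +1: I = 0.17116875

0.171169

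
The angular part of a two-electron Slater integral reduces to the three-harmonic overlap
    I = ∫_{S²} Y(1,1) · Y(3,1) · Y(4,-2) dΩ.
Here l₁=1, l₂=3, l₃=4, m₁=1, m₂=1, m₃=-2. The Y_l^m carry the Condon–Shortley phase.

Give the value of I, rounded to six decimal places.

m-sum 0 ✓  L=8 even ✓  2≤4≤4 ✓
Π(2lᵢ+1) = 3×7×9 = 189
triangle coeff Δ(1,3,4) = 1/252
Σ_t [0,0]: t=0:+1/36 = 1/36
(3j)²=4/63 [(1 3 4; 0 0 0)], sign=+1
Σ_t [0,0]: t=0:+1/96 = 1/96
(3j)²=5/84 [(1 3 4; 1 1 -2)], sign=+1
⇒ 4πI² = 5/7
I = (+1)√(5/7/(4π)) = 0.23841361

0.238414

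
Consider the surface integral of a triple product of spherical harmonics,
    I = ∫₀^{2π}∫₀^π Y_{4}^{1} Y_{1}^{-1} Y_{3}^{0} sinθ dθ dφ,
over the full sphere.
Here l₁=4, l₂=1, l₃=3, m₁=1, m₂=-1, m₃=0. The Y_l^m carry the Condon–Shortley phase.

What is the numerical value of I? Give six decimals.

Rules hold: Σm=0, L=8 even, 3≤3≤5.
N = 9·3·7 = 189
Δ = 2!·6!·0!/9! = 1/252
Racah Σ t=1..1: t=1:−1/36 = -1/36
⇒ 3j(4 1 3; 0 0 0)² = 4/63, sgn +1
Racah Σ t=0..0: t=0:+1/72 = 1/72
⇒ 3j(4 1 3; 1 -1 0)² = 5/126, sgn -1
4πI² = N·(3j₀)²·(3jₘ)² = 10/21
I = -1·√(0.47619/4π) = -0.19466390

-0.194664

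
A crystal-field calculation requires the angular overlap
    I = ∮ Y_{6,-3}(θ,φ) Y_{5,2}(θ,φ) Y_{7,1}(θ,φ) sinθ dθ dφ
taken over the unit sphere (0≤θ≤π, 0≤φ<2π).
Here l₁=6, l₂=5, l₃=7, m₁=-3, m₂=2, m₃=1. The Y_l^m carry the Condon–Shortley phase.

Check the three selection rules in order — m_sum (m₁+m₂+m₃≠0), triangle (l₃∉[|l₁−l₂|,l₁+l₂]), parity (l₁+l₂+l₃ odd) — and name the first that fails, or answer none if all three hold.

none

azimuthal sum: -3 + 2 + 1 = 0  ✓
1 ≤ 7 ≤ 11 (triangle on l)  ✓
L = 6 + 5 + 7 = 18 (even)  ✓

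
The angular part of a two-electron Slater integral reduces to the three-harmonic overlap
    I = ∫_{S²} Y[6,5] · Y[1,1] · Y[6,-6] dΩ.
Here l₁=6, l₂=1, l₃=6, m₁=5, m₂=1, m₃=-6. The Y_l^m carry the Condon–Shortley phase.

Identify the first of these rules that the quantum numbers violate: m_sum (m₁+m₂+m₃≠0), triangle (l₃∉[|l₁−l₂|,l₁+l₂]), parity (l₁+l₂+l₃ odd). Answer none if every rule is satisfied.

azimuthal sum: 5 + 1 − 6 = 0  ✓
5 ≤ 6 ≤ 7 (triangle on l)  ✓
L = 6 + 1 + 6 = 13 (odd)  ✗

parity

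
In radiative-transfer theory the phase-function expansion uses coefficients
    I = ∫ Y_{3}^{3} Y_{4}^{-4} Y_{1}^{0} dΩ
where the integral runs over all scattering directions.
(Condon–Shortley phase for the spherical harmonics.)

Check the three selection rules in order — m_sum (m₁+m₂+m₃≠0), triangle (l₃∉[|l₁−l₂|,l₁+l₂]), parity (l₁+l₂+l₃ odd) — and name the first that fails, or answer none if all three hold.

m_sum

azimuthal sum: 3 − 4 + 0 = -1  ✗
1 ≤ 1 ≤ 7 (triangle on l)
L = 3 + 4 + 1 = 8 (even)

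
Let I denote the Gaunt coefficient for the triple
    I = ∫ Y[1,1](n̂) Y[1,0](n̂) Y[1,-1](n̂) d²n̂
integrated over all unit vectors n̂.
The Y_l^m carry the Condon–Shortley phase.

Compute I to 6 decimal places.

L=3 odd ⇒ parity kills the (l;000) factor ⇒ I = 0

0.000000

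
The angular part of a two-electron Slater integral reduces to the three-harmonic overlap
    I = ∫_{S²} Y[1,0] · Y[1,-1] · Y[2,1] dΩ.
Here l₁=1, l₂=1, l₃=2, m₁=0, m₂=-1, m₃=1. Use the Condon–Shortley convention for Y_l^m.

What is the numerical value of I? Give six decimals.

-0.218510

Checks pass: Σm=0; 4 even; l₃=2∈[0,2].
(2·1+1)(2·1+1)(2·2+1) = 45
Δ: 0! 2! 2! / 5! → 1/30
sum: t=0:+1/1 = 1/1
3j²(1 1 2; 0 0 0) = Δ·Π!·Σ² = 2/15  (sign +1)
sum: t=0:+1/2 = 1/2
3j²(1 1 2; 0 -1 1) = Δ·Π!·Σ² = 1/10  (sign -1)
combine: 4πI² = 45·2/15·1/10 = 3/5
take √, sign -1: I = -0.21850969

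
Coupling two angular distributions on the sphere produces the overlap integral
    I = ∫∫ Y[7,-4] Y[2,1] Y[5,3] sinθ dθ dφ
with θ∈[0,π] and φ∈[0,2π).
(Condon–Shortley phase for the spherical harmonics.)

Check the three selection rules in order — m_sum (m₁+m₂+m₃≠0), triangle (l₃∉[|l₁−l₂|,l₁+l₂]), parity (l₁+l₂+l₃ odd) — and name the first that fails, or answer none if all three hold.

azimuthal sum: -4 + 1 + 3 = 0  ✓
5 ≤ 5 ≤ 9 (triangle on l)  ✓
L = 7 + 2 + 5 = 14 (even)  ✓

none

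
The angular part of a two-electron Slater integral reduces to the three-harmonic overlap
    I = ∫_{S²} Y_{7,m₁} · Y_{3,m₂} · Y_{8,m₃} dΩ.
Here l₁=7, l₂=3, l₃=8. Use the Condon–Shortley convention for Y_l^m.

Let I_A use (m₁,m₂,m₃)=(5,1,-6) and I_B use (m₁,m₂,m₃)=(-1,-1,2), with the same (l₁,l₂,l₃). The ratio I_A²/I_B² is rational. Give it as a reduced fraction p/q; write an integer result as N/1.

Shared (l₁,l₂,l₃)=(7,3,8): N and (l;000)² cancel in I_A²/I_B².
A: Δ = 2!·12!·4!/19! = 1/5290740; Racah Σ t=0..2: t=0:+1/348364800 t=1:−1/239500800 t=2:+1/3832012800 = -1/958003200; ⇒ 3j(7 3 8; 5 1 -6)² = 8/4845, sgn -1
B: Δ = 2!·12!·4!/19! = 1/5290740; Racah Σ t=0..2: t=0:+1/7741440 t=1:−1/3628800 t=2:+1/24883200 = -37/348364800; ⇒ 3j(7 3 8; -1 -1 2)² = 1369/176358, sgn -1
I_A²/I_B² = (8/4845)/(1369/176358) = 1456/6845

1456/6845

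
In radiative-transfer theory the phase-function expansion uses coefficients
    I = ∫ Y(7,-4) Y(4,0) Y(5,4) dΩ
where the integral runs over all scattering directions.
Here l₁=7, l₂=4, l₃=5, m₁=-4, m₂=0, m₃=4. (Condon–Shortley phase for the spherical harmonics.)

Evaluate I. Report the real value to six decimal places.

-0.153174

Checks pass: Σm=0; 16 even; l₃=5∈[3,11].
(2·7+1)(2·4+1)(2·5+1) = 1485
Δ: 6! 8! 2! / 17! → 1/6126120
sum: t=2:+1/69120 t=3:−1/20736 t=4:+1/69120 = -1/51840
3j²(7 4 5; 0 0 0) = Δ·Π!·Σ² = 280/21879  (sign +1)
sum: t=3:−1/1451520 t=4:+1/483840 = 1/725760
3j²(7 4 5; -4 0 4) = Δ·Π!·Σ² = 24/1547  (sign -1)
combine: 4πI² = 1485·280/21879·24/1547 = 14400/48841
take √, sign -1: I = -0.15317364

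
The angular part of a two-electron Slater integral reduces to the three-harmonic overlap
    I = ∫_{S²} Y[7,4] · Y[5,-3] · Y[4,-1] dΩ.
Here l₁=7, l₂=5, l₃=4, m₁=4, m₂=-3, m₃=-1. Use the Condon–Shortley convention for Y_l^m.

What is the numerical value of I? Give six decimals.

Rules hold: Σm=0, L=16 even, 2≤4≤12.
N = 15·11·9 = 1485
Δ = 8!·6!·2!/17! = 1/6126120
Racah Σ t=3..5: t=3:−1/69120 t=4:+1/20736 t=5:−1/69120 = 1/51840
⇒ 3j(7 5 4; 0 0 0)² = 280/21879, sgn +1
Racah Σ t=0..2: t=0:+1/2903040 t=1:−1/241920 t=2:+1/345600 = -13/14515200
⇒ 3j(7 5 4; 4 -3 -1)² = 13/7140, sgn +1
4πI² = N·(3j₀)²·(3jₘ)² = 10/289
I = +1·√(0.0346021/4π) = 0.05247424

0.052474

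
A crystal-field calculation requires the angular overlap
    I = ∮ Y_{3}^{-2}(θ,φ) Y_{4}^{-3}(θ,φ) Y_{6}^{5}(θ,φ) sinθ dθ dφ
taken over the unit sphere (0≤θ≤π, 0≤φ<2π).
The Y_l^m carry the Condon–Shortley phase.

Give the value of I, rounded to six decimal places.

Σlᵢ=13 odd — θ-integrand is odd under cosθ→−cosθ; I=0

0.000000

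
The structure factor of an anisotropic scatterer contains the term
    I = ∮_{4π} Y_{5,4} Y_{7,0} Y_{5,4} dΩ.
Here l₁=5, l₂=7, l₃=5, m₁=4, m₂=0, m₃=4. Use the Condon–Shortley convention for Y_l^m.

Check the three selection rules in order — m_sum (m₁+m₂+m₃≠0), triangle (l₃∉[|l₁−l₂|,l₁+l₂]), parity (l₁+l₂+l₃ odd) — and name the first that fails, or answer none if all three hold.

azimuthal sum: 4 + 0 + 4 = 8  ✗
2 ≤ 5 ≤ 12 (triangle on l)
L = 5 + 7 + 5 = 17 (odd)

m_sum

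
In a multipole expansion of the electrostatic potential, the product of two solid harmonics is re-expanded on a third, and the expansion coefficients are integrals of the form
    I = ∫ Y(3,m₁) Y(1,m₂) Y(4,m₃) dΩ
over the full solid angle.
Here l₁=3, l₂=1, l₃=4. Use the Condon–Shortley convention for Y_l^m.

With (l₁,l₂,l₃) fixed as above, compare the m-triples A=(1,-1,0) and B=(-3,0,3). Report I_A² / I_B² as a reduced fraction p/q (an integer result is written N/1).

6/7

Shared (l₁,l₂,l₃)=(3,1,4): N and (l;000)² cancel in I_A²/I_B².
A: Δ = 0!·6!·2!/9! = 1/252; Racah Σ t=0..0: t=0:+1/96 = 1/96; ⇒ 3j(3 1 4; 1 -1 0)² = 1/42, sgn +1
B: Δ = 0!·6!·2!/9! = 1/252; Racah Σ t=0..0: t=0:+1/720 = 1/720; ⇒ 3j(3 1 4; -3 0 3)² = 1/36, sgn -1
I_A²/I_B² = (1/42)/(1/36) = 6/7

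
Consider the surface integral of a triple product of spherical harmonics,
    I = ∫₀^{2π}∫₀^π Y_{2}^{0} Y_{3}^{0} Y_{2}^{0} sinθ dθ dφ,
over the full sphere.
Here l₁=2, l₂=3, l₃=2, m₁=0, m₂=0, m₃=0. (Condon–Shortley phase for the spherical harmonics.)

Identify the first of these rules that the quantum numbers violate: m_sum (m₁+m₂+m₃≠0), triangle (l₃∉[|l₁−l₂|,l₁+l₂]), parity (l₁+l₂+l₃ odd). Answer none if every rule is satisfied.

azimuthal sum: 0 + 0 + 0 = 0  ✓
1 ≤ 2 ≤ 5 (triangle on l)  ✓
L = 2 + 3 + 2 = 7 (odd)  ✗

parity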